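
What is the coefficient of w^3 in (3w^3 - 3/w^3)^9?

2480058

General term: C(9,j)·(3w^3)^j·(-3/w^3)^(9-j), with w-exponent 3j − 3(9−j) = 6j − 27.
Set 6j − 27 = 3: j = 5.
C(9,5) = 126; 3^5 = 243; (-3)^4 = 81.
Coefficient = 126 · 243 · 81 = 2480058.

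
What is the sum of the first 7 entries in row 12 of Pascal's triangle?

1 + 12 + 66 + 220 + 495 + 792 + 924 = 2510.

2510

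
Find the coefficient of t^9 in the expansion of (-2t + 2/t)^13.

General term: C(13,j)·(-2t)^j·(2/t)^(13-j), with t-exponent 1j − 1(13−j) = 2j − 13.
Set 2j − 13 = 9: j = 11.
C(13,11) = 78; (-2)^11 = -2048; 2^2 = 4.
Coefficient = 78 · (-2048) · 4 = -638976.

-638976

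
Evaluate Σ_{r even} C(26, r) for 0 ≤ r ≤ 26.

Even-r terms of row 26 sum to 2^25 = 33554432.

33554432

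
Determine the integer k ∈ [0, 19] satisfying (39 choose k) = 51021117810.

C(39,k) increases on 0 ≤ k ≤ 19. C(39,16) = 37711260990 and C(39,17) = 51021117810, so k = 17.

17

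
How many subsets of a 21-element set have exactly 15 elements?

54264

Choose the 15 positions: C(21,15) = 54264.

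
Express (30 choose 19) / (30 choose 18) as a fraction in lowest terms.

12/19

C(n,k+1)/C(n,k) = (n−k)/(k+1) = (30−18)/(18+1) = 12/19.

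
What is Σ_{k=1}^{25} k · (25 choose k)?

Differentiating (1+x)^25 and setting x=1: Σ k·C(25,k) = 25·2^24 = 419430400.

419430400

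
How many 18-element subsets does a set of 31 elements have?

C(31,18) = C(31,13) by symmetry.
C(31,13) = (31·30·29·28·27·26·25·24·23·22·21·20·19) / 13! = 1284342188088960000 / 6227020800 = 206253075.

206253075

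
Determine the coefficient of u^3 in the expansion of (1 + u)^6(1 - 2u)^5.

Coefficient of u^3 = Σ_{j} C(6,j)·1^j·C(5,3-j)·(-2)^(3-j) for j from 0 to 3.
= (-80) + 240 + (-150) + 20 = 30.

30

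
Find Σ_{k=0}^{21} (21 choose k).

Setting x = 1 in (1+x)^21 gives Σ C(21,k) = 2^21 = 2097152.

2097152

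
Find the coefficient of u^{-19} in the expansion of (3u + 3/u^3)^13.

2051893701

General term: C(13,j)·(3u)^j·(3/u^3)^(13-j), with u-exponent 1j − 3(13−j) = 4j − 39.
Set 4j − 39 = -19: j = 5.
C(13,5) = 1287; 3^5 = 243; 3^8 = 6561.
Coefficient = 1287 · 243 · 6561 = 2051893701.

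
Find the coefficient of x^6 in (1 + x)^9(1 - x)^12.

24

Coefficient of x^6 = Σ_{j} C(9,j)·1^j·C(12,6-j)·(-1)^(6-j) for j from 0 to 6.
= 924 + (-7128) + 17820 + (-18480) + 8316 + (-1512) + 84 = 24.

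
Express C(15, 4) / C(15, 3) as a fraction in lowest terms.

C(n,k+1)/C(n,k) = (n−k)/(k+1) = (15−3)/(3+1) = 12/4 = 3.

3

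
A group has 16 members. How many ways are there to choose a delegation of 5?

This is C(16,5) = 4368.

4368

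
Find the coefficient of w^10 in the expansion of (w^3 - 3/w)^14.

19702683

General term: C(14,j)·(w^3)^j·(-3/w)^(14-j), with w-exponent 3j − 1(14−j) = 4j − 14.
Set 4j − 14 = 10: j = 6.
C(14,6) = 3003; 1^6 = 1; (-3)^8 = 6561.
Coefficient = 3003 · 1 · 6561 = 19702683.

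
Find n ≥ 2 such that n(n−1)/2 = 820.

41

n(n−1)/2 = 820 ⇒ n(n−1) = 1640. Since 41·40 = 1640, n = 41.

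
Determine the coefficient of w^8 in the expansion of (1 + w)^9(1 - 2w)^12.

Coefficient of w^8 = Σ_{j} C(9,j)·1^j·C(12,8-j)·(-2)^(8-j) for j from 0 to 8.
= 126720 + (-912384) + 2128896 + (-2128896) + 997920 + (-221760) + 22176 + (-864) + 9 = 11817.

11817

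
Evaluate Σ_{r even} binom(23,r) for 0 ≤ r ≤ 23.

4194304

Half of (1+1)^23 + (1−1)^23 gives the even-index sum: 2^22 = 4194304.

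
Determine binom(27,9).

C(27,9) = (27·26·25·24·23·22·21·20·19) / 9! = 1700755056000 / 362880 = 4686825.

4686825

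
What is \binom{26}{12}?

9657700

C(26,12) = (26·25·24·23·22·21·20·19·18·17·16·15) / 12! = 4626053752320000 / 479001600 = 9657700.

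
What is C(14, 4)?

1001

C(14,4) = (14·13·12·11) / 4! = 24024 / 24 = 1001.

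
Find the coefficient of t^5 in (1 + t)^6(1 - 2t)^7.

Coefficient of t^5 = Σ_{j} C(6,j)·1^j·C(7,5-j)·(-2)^(5-j) for j from 0 to 5.
= (-672) + 3360 + (-4200) + 1680 + (-210) + 6 = -36.

-36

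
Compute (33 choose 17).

C(33,17) = C(33,16) by symmetry.
C(33,16) = (33·32·31·30·29·28·27·26·25·24·23·22·21·20·19·18) / 16! = 24412776311194951680000 / 20922789888000 = 1166803110.

1166803110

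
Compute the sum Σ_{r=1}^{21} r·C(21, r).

Since r·C(21,r) = 21·C(20,r−1), the sum is 21·2^20 = 21·1048576 = 22020096.

22020096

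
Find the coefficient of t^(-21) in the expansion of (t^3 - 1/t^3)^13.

General term: C(13,j)·(t^3)^j·(-1/t^3)^(13-j), with t-exponent 3j − 3(13−j) = 6j − 39.
Set 6j − 39 = -21: j = 3.
C(13,3) = 286; 1^3 = 1; (-1)^10 = 1.
Coefficient = 286 · 1 · 1 = 286.

286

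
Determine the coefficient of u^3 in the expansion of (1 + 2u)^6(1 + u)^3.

Coefficient of u^3 = Σ_{j} C(6,j)·2^j·C(3,3-j)·1^(3-j) for j from 0 to 3.
= 1 + 36 + 180 + 160 = 377.

377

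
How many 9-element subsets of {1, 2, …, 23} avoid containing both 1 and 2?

700910

All 9-subsets: C(23,9) = 817190. Those containing both fixed elements: C(21,7) = 116280.
817190 − 116280 = 700910.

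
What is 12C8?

C(12,8) = C(12,4) by symmetry.
C(12,4) = (12·11·10·9) / 4! = 11880 / 24 = 495.

495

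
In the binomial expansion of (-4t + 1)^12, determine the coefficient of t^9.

The general term is C(12,j)·(-4t)^j·(1)^(12-j); the t^9 term has j = 9.
C(12,9) = 220.
Coefficient = C(12,9) · (-4)^9 = 220 · (-262144) = -57671680.

-57671680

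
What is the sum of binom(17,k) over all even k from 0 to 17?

Half of (1+1)^17 + (1−1)^17 gives the even-index sum: 2^16 = 65536.

65536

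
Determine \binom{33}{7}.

4272048

C(33,7) = (33·32·31·30·29·28·27) / 7! = 21531121920 / 5040 = 4272048.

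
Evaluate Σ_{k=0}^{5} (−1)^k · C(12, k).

The partial alternating sum Σ_{k=0}^{5} (−1)^k C(12,k) = (−1)^5 C(11,5) = -462.

-462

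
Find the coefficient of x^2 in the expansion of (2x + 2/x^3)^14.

5963776

General term: C(14,j)·(2x)^j·(2/x^3)^(14-j), with x-exponent 1j − 3(14−j) = 4j − 42.
Set 4j − 42 = 2: j = 11.
C(14,11) = 364; 2^11 = 2048; 2^3 = 8.
Coefficient = 364 · 2048 · 8 = 5963776.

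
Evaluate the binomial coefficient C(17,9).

C(17,9) = C(17,8) by symmetry.
C(17,8) = (17·16·15·14·13·12·11·10) / 8! = 980179200 / 40320 = 24310.

24310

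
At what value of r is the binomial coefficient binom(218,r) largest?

C(218,r) is maximized at r = 218/2 = 109.

109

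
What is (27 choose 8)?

2220075

C(27,8) = (27·26·25·24·23·22·21·20) / 8! = 89513424000 / 40320 = 2220075.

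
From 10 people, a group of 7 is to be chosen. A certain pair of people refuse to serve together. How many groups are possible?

64

All 7-subsets: C(10,7) = 120. Those containing both fixed elements: C(8,5) = 56.
120 − 56 = 64.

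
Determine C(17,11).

12376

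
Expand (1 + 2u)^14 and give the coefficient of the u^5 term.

64064

The general term is C(14,j)·(1)^j·(2u)^(14-j); the u^5 term has j = 9.
C(14,9) = 2002.
Coefficient = C(14,9) · 2^5 = 2002 · 32 = 64064.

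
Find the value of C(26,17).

3124550

C(26,17) = C(26,9) by symmetry.
C(26,9) = (26·25·24·23·22·21·20·19·18) / 9! = 1133836704000 / 362880 = 3124550.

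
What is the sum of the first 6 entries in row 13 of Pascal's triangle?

1 + 13 + 78 + 286 + 715 + 1287 = 2380.

2380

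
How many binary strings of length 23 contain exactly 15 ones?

490314

Choose the 15 positions: C(23,15) = 490314.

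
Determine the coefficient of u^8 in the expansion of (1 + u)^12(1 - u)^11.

Coefficient of u^8 = Σ_{j} C(12,j)·1^j·C(11,8-j)·(-1)^(8-j) for j from 0 to 8.
= 165 + (-3960) + 30492 + (-101640) + 163350 + (-130680) + 50820 + (-8712) + 495 = 330.

330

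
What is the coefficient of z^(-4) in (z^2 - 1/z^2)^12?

-792

General term: C(12,j)·(z^2)^j·(-1/z^2)^(12-j), with z-exponent 2j − 2(12−j) = 4j − 24.
Set 4j − 24 = -4: j = 5.
C(12,5) = 792; 1^5 = 1; (-1)^7 = -1.
Coefficient = 792 · 1 · (-1) = -792.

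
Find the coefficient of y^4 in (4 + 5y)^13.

The general term is C(13,j)·(4)^j·(5y)^(13-j); the y^4 term has j = 9.
C(13,9) = 715.
Coefficient = C(13,9) · 4^9 · 5^4 = 715 · 262144 · 625 = 117145600000.

117145600000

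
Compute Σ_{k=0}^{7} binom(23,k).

1 + 23 + 253 + 1771 + 8855 + 33649 + 100947 + 245157 = 390656.

390656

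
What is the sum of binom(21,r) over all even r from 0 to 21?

1048576

Even-r terms of row 21 sum to 2^20 = 1048576.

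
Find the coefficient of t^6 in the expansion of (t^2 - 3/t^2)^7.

General term: C(7,j)·(t^2)^j·(-3/t^2)^(7-j), with t-exponent 2j − 2(7−j) = 4j − 14.
Set 4j − 14 = 6: j = 5.
C(7,5) = 21; 1^5 = 1; (-3)^2 = 9.
Coefficient = 21 · 1 · 9 = 189.

189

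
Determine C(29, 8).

4292145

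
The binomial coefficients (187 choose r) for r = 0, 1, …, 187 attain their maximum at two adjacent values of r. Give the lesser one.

93

For odd n = 187, C(187,r) peaks at r = (n−1)/2 and (n+1)/2; the lesser is 93.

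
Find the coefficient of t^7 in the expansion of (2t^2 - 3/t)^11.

-7185024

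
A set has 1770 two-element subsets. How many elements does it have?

n(n−1)/2 = 1770 ⇒ n(n−1) = 3540. Since 60·59 = 3540, n = 60.

60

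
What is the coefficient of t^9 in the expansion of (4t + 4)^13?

The general term is C(13,j)·(4t)^j·(4)^(13-j); the t^9 term has j = 9.
C(13,9) = 715.
Coefficient = C(13,9) · 4^9 · 4^4 = 715 · 262144 · 256 = 47982837760.

47982837760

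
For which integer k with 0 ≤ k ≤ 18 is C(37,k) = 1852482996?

12

C(37,k) increases on 0 ≤ k ≤ 18. C(37,11) = 854992152 and C(37,12) = 1852482996, so k = 12.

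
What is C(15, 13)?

C(15,13) = C(15,2) by symmetry.
C(15,2) = (15·14) / 2! = 210 / 2 = 105.

105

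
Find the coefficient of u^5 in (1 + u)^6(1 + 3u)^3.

Coefficient of u^5 = Σ_{j} C(6,j)·1^j·C(3,5-j)·3^(5-j) for j from 2 to 5.
= 405 + 540 + 135 + 6 = 1086.

1086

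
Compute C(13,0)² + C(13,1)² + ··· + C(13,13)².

10400600

By Vandermonde's identity, Σ C(13,r)² = C(26,13) = 10400600.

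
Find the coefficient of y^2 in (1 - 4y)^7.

The general term is C(7,j)·(1)^j·(-4y)^(7-j); the y^2 term has j = 5.
C(7,5) = 21.
Coefficient = C(7,5) · (-4)^2 = 21 · 16 = 336.

336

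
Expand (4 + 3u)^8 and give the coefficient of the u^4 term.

1451520

The general term is C(8,j)·(4)^j·(3u)^(8-j); the u^4 term has j = 4.
C(8,4) = 70.
Coefficient = C(8,4) · 4^4 · 3^4 = 70 · 256 · 81 = 1451520.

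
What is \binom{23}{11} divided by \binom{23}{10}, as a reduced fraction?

13/11

C(n,k+1)/C(n,k) = (n−k)/(k+1) = (23−10)/(10+1) = 13/11.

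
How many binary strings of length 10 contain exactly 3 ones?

Choose the 3 positions: C(10,3) = 120.

120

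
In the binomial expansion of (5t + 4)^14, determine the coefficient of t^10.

2502500000000

The general term is C(14,j)·(5t)^j·(4)^(14-j); the t^10 term has j = 10.
C(14,10) = 1001.
Coefficient = C(14,10) · 5^10 · 4^4 = 1001 · 9765625 · 256 = 2502500000000.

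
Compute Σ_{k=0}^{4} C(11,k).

1 + 11 + 55 + 165 + 330 = 562.

562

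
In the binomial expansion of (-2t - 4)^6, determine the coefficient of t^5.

The general term is C(6,j)·(-2t)^j·(-4)^(6-j); the t^5 term has j = 5.
C(6,5) = 6.
Coefficient = C(6,5) · (-2)^5 · (-4)^1 = 6 · (-32) · (-4) = 768.

768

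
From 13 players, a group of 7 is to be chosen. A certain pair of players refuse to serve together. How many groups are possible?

All 7-subsets: C(13,7) = 1716. Those containing both fixed elements: C(11,5) = 462.
1716 − 462 = 1254.

1254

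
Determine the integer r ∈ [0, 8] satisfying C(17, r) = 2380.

C(17,r) increases on 0 ≤ r ≤ 8. C(17,3) = 680 and C(17,4) = 2380, so r = 4.

4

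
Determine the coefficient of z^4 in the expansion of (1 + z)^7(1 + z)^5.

Coefficient of z^4 = Σ_{j} C(7,j)·C(5,4-j) for j from 0 to 4.
= 5 + 70 + 210 + 175 + 35 = 495.

495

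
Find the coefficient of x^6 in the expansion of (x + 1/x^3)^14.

91

General term: C(14,j)·(x)^j·(1/x^3)^(14-j), with x-exponent 1j − 3(14−j) = 4j − 42.
Set 4j − 42 = 6: j = 12.
C(14,12) = 91; 1^12 = 1; 1^2 = 1.
Coefficient = 91 · 1 · 1 = 91.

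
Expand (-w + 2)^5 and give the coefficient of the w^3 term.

-40

The general term is C(5,j)·(-w)^j·(2)^(5-j); the w^3 term has j = 3.
C(5,3) = 10.
Coefficient = C(5,3) · (-1)^3 · 2^2 = 10 · (-1) · 4 = -40.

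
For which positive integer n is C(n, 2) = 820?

41

n(n−1)/2 = 820 ⇒ n(n−1) = 1640. Since 41·40 = 1640, n = 41.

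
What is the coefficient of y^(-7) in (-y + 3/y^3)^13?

General term: C(13,j)·(-y)^j·(3/y^3)^(13-j), with y-exponent 1j − 3(13−j) = 4j − 39.
Set 4j − 39 = -7: j = 8.
C(13,8) = 1287; (-1)^8 = 1; 3^5 = 243.
Coefficient = 1287 · 1 · 243 = 312741.

312741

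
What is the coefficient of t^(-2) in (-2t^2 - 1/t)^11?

General term: C(11,j)·(-2t^2)^j·(-1/t)^(11-j), with t-exponent 2j − 1(11−j) = 3j − 11.
Set 3j − 11 = -2: j = 3.
C(11,3) = 165; (-2)^3 = -8; (-1)^8 = 1.
Coefficient = 165 · (-8) · 1 = -1320.

-1320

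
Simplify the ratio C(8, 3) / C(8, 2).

C(n,k+1)/C(n,k) = (n−k)/(k+1) = (8−2)/(2+1) = 6/3 = 2.

2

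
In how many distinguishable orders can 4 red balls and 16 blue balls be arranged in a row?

Choose positions for the red balls: C(20,4) = 4845.

4845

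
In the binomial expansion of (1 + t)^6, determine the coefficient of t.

6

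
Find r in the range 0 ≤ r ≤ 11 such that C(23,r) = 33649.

5

C(23,r) increases on 0 ≤ r ≤ 11. C(23,4) = 8855 and C(23,5) = 33649, so r = 5.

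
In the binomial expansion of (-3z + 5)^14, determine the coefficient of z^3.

-479882812500

The general term is C(14,j)·(-3z)^j·(5)^(14-j); the z^3 term has j = 3.
C(14,3) = 364.
Coefficient = C(14,3) · (-3)^3 · 5^11 = 364 · (-27) · 48828125 = -479882812500.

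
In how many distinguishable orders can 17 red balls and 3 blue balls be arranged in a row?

Choose positions for the red balls: C(20,17) = 1140.

1140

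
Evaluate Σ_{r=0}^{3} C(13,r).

1 + 13 + 78 + 286 = 378.

378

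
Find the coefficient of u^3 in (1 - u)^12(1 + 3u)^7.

-157

Coefficient of u^3 = Σ_{j} C(12,j)·(-1)^j·C(7,3-j)·3^(3-j) for j from 0 to 3.
= 945 + (-2268) + 1386 + (-220) = -157.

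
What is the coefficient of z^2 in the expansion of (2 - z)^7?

672

The general term is C(7,j)·(2)^j·(-z)^(7-j); the z^2 term has j = 5.
C(7,5) = 21.
Coefficient = C(7,5) · 2^5 = 21 · 32 = 672.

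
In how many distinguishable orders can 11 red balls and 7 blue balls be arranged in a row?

Choose positions for the red balls: C(18,11) = 31824.

31824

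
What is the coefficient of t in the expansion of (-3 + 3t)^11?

1948617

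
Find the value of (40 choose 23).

88732378800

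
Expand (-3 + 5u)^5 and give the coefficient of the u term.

2025

The general term is C(5,j)·(-3)^j·(5u)^(5-j); the u^1 term has j = 4.
C(5,4) = 5.
Coefficient = C(5,4) · (-3)^4 · 5^1 = 5 · 81 · 5 = 2025.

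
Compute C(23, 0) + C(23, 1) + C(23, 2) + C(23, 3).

2048

1 + 23 + 253 + 1771 = 2048.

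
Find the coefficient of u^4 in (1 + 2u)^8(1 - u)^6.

-193

Coefficient of u^4 = Σ_{j} C(8,j)·2^j·C(6,4-j)·(-1)^(4-j) for j from 0 to 4.
= 15 + (-320) + 1680 + (-2688) + 1120 = -193.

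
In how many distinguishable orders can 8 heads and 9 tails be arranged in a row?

24310

Choose positions for the heads: C(17,8) = 24310.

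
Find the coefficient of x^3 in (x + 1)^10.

120

The general term is C(10,j)·(x)^j·(1)^(10-j); the x^3 term has j = 3.
C(10,3) = 120.
Coefficient = C(10,3) = 120.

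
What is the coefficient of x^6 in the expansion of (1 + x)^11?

The general term is C(11,j)·(1)^j·(x)^(11-j); the x^6 term has j = 5.
C(11,5) = 462.
Coefficient = C(11,5) = 462.

462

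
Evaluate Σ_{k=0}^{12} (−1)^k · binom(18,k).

The partial alternating sum Σ_{k=0}^{12} (−1)^k C(18,k) = (−1)^12 C(17,12) = 6188.

6188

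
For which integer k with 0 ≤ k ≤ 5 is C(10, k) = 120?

3

C(10,k) increases on 0 ≤ k ≤ 5. C(10,2) = 45 and C(10,3) = 120, so k = 3.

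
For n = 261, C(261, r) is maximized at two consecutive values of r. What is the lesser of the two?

For odd n = 261, C(261,r) peaks at r = (n−1)/2 and (n+1)/2; the lesser is 130.

130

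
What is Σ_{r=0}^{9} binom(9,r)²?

48620

By Vandermonde's identity, Σ C(9,r)² = C(18,9) = 48620.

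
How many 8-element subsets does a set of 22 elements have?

319770

C(22,8) = (22·21·20·19·18·17·16·15) / 8! = 12893126400 / 40320 = 319770.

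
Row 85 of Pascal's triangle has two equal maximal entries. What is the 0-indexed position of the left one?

For odd n = 85, C(85,i) peaks at i = (n−1)/2 and (n+1)/2; the lower is 42.

42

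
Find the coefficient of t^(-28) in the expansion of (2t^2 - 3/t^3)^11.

1299078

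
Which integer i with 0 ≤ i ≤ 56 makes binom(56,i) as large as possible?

28

C(56,i) is maximized at i = 56/2 = 28.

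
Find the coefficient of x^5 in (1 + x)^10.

252

The general term is C(10,j)·(1)^j·(x)^(10-j); the x^5 term has j = 5.
C(10,5) = 252.
Coefficient = C(10,5) = 252.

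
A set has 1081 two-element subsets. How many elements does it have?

47

n(n−1)/2 = 1081 ⇒ n(n−1) = 2162. Since 47·46 = 2162, n = 47.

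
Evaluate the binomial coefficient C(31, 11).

84672315

C(31,11) = (31·30·29·28·27·26·25·24·23·22·21) / 11! = 3379847863392000 / 39916800 = 84672315.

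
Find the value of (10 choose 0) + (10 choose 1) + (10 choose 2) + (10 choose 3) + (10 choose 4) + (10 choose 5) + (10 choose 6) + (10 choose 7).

968

1 + 10 + 45 + 120 + 210 + 252 + 210 + 120 = 968.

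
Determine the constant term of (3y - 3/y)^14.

General term: C(14,j)·(3y)^j·(-3/y)^(14-j), with y-exponent 1j − 1(14−j) = 2j − 14.
Set 2j − 14 = 0: j = 7.
C(14,7) = 3432; 3^7 = 2187; (-3)^7 = -2187.
Coefficient = 3432 · 2187 · (-2187) = -16415149608.

-16415149608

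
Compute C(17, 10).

C(17,10) = C(17,7) by symmetry.
C(17,7) = (17·16·15·14·13·12·11) / 7! = 98017920 / 5040 = 19448.

19448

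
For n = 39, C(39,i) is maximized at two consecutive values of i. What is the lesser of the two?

19

For odd n = 39, C(39,i) peaks at i = (n−1)/2 and (n+1)/2; the lesser is 19.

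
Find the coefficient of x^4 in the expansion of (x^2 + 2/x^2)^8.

448

General term: C(8,j)·(x^2)^j·(2/x^2)^(8-j), with x-exponent 2j − 2(8−j) = 4j − 16.
Set 4j − 16 = 4: j = 5.
C(8,5) = 56; 1^5 = 1; 2^3 = 8.
Coefficient = 56 · 1 · 8 = 448.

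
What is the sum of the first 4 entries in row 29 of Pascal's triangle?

1 + 29 + 406 + 3654 = 4090.

4090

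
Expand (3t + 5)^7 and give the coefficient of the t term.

328125

The general term is C(7,j)·(3t)^j·(5)^(7-j); the t^1 term has j = 1.
C(7,1) = 7.
Coefficient = C(7,1) · 3^1 · 5^6 = 7 · 3 · 15625 = 328125.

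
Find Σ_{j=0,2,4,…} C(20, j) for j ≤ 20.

524288

Even-j terms of row 20 sum to 2^19 = 524288.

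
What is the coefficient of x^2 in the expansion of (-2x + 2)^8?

The general term is C(8,j)·(-2x)^j·(2)^(8-j); the x^2 term has j = 2.
C(8,2) = 28.
Coefficient = C(8,2) · (-2)^2 · 2^6 = 28 · 4 · 64 = 7168.

7168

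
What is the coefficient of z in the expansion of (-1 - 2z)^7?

-14

The general term is C(7,j)·(-1)^j·(-2z)^(7-j); the z^1 term has j = 6.
C(7,6) = 7.
Coefficient = C(7,6) · (-2)^1 = 7 · (-2) = -14.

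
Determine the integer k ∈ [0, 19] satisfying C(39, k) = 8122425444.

C(39,k) increases on 0 ≤ k ≤ 19. C(39,12) = 3910797436 and C(39,13) = 8122425444, so k = 13.

13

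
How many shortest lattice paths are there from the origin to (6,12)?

18564

Each path is a sequence of 18 steps with 6 rights: C(18,6) = 18564.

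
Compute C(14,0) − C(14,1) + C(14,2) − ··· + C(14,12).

13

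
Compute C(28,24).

20475

C(28,24) = C(28,4) by symmetry.
C(28,4) = (28·27·26·25) / 4! = 491400 / 24 = 20475.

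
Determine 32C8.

10518300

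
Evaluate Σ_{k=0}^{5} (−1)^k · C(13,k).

-792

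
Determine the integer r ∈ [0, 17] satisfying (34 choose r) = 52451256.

C(34,r) increases on 0 ≤ r ≤ 17. C(34,8) = 18156204 and C(34,9) = 52451256, so r = 9.

9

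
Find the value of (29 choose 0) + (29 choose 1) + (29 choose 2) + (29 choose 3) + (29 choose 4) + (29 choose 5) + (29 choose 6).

621616

1 + 29 + 406 + 3654 + 23751 + 118755 + 475020 = 621616.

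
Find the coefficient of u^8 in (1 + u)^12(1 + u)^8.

(1 + u)^12(1 + u)^8 = (1 + u)^20, so the coefficient of u^8 is C(20,8)·1^8 = 125970·1 = 125970.

125970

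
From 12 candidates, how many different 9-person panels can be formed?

This is C(12,9) = 220.

220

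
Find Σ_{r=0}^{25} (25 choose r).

Setting x = 1 in (1+x)^25 gives Σ C(25,r) = 2^25 = 33554432.

33554432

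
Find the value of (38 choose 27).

1203322288

C(38,27) = C(38,11) by symmetry.
C(38,11) = (38·37·36·35·34·33·32·31·30·29·28) / 11! = 48032775105638400 / 39916800 = 1203322288.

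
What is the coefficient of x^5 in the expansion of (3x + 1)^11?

112266

The general term is C(11,j)·(3x)^j·(1)^(11-j); the x^5 term has j = 5.
C(11,5) = 462.
Coefficient = C(11,5) · 3^5 = 462 · 243 = 112266.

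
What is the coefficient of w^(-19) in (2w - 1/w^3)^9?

-144

General term: C(9,j)·(2w)^j·(-1/w^3)^(9-j), with w-exponent 1j − 3(9−j) = 4j − 27.
Set 4j − 27 = -19: j = 2.
C(9,2) = 36; 2^2 = 4; (-1)^7 = -1.
Coefficient = 36 · 4 · (-1) = -144.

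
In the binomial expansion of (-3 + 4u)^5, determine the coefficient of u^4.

-3840

The general term is C(5,j)·(-3)^j·(4u)^(5-j); the u^4 term has j = 1.
C(5,1) = 5.
Coefficient = C(5,1) · (-3)^1 · 4^4 = 5 · (-3) · 256 = -3840.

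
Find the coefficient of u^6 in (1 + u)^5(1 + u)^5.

210

(1 + u)^5(1 + u)^5 = (1 + u)^10, so the coefficient of u^6 is C(10,6)·1^6 = 210·1 = 210.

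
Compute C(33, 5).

237336

C(33,5) = (33·32·31·30·29) / 5! = 28480320 / 120 = 237336.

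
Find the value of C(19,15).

C(19,15) = C(19,4) by symmetry.
C(19,4) = (19·18·17·16) / 4! = 93024 / 24 = 3876.

3876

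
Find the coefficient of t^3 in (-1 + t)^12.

-220

The general term is C(12,j)·(-1)^j·(t)^(12-j); the t^3 term has j = 9.
C(12,9) = 220.
Coefficient = C(12,9) · (-1)^9 = 220 · (-1) = -220.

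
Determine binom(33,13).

573166440

C(33,13) = (33·32·31·30·29·28·27·26·25·24·23·22·21) / 13! = 3569119343741952000 / 6227020800 = 573166440.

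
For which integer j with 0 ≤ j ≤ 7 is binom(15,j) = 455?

C(15,j) increases on 0 ≤ j ≤ 7. C(15,2) = 105 and C(15,3) = 455, so j = 3.

3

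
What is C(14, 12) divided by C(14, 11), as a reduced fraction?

C(n,k+1)/C(n,k) = (n−k)/(k+1) = (14−11)/(11+1) = 3/12 = 1/4.

1/4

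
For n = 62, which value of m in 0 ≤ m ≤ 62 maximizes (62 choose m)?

31

C(62,m) is maximized at m = 62/2 = 31.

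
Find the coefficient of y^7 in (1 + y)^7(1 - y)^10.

Coefficient of y^7 = Σ_{j} C(7,j)·1^j·C(10,7-j)·(-1)^(7-j) for j from 0 to 7.
= (-120) + 1470 + (-5292) + 7350 + (-4200) + 945 + (-70) + 1 = 84.

84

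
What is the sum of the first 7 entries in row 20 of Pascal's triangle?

60460

1 + 20 + 190 + 1140 + 4845 + 15504 + 38760 = 60460.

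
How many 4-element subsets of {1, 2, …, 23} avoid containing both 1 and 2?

8645

All 4-subsets: C(23,4) = 8855. Those containing both fixed elements: C(21,2) = 210.
8855 − 210 = 8645.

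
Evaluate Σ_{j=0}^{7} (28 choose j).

1 + 28 + 378 + 3276 + 20475 + 98280 + 376740 + 1184040 = 1683218.

1683218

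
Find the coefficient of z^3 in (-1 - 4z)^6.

1280

The general term is C(6,j)·(-1)^j·(-4z)^(6-j); the z^3 term has j = 3.
C(6,3) = 20.
Coefficient = C(6,3) · (-1)^3 · (-4)^3 = 20 · (-1) · (-64) = 1280.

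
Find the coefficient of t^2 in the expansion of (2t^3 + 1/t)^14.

16016

General term: C(14,j)·(2t^3)^j·(1/t)^(14-j), with t-exponent 3j − 1(14−j) = 4j − 14.
Set 4j − 14 = 2: j = 4.
C(14,4) = 1001; 2^4 = 16; 1^10 = 1.
Coefficient = 1001 · 16 · 1 = 16016.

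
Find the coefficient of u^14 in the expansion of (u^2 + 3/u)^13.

57915

General term: C(13,j)·(u^2)^j·(3/u)^(13-j), with u-exponent 2j − 1(13−j) = 3j − 13.
Set 3j − 13 = 14: j = 9.
C(13,9) = 715; 1^9 = 1; 3^4 = 81.
Coefficient = 715 · 1 · 81 = 57915.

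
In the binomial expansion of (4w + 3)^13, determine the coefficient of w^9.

The general term is C(13,j)·(4w)^j·(3)^(13-j); the w^9 term has j = 9.
C(13,9) = 715.
Coefficient = C(13,9) · 4^9 · 3^4 = 715 · 262144 · 81 = 15182069760.

15182069760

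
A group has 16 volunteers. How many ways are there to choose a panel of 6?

8008

This is C(16,6) = 8008.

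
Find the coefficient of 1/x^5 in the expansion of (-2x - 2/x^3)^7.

-4480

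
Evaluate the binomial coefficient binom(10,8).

45

C(10,8) = C(10,2) by symmetry.
C(10,2) = (10·9) / 2! = 90 / 2 = 45.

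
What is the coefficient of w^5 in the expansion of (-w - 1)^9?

The general term is C(9,j)·(-w)^j·(-1)^(9-j); the w^5 term has j = 5.
C(9,5) = 126.
Coefficient = C(9,5) · (-1)^5 = 126 · (-1) = -126.

-126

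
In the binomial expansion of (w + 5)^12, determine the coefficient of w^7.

The general term is C(12,j)·(w)^j·(5)^(12-j); the w^7 term has j = 7.
C(12,7) = 792.
Coefficient = C(12,7) · 5^5 = 792 · 3125 = 2475000.

2475000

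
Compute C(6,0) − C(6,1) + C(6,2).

10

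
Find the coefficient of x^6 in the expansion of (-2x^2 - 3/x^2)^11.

-3421440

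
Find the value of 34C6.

1344904

C(34,6) = (34·33·32·31·30·29) / 6! = 968330880 / 720 = 1344904.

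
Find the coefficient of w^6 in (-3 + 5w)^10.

265781250

The general term is C(10,j)·(-3)^j·(5w)^(10-j); the w^6 term has j = 4.
C(10,4) = 210.
Coefficient = C(10,4) · (-3)^4 · 5^6 = 210 · 81 · 15625 = 265781250.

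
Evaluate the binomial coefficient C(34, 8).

18156204

C(34,8) = (34·33·32·31·30·29·28·27) / 8! = 732058145280 / 40320 = 18156204.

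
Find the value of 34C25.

52451256

C(34,25) = C(34,9) by symmetry.
C(34,9) = (34·33·32·31·30·29·28·27·26) / 9! = 19033511777280 / 362880 = 52451256.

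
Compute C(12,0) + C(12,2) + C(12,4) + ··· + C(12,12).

2048

Even-k terms of row 12 sum to 2^11 = 2048.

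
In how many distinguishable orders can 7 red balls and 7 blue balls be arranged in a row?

Choose positions for the red balls: C(14,7) = 3432.

3432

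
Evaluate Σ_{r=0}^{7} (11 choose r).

1816

1 + 11 + 55 + 165 + 330 + 462 + 462 + 330 = 1816.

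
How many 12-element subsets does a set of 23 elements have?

1352078

C(23,12) = C(23,11) by symmetry.
C(23,11) = (23·22·21·20·19·18·17·16·15·14·13) / 11! = 53970627110400 / 39916800 = 1352078.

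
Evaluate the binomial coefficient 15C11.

1365

C(15,11) = C(15,4) by symmetry.
C(15,4) = (15·14·13·12) / 4! = 32760 / 24 = 1365.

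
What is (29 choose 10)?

C(29,10) = (29·28·27·26·25·24·23·22·21·20) / 10! = 72684900288000 / 3628800 = 20030010.

20030010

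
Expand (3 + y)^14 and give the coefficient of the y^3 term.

The general term is C(14,j)·(3)^j·(y)^(14-j); the y^3 term has j = 11.
C(14,11) = 364.
Coefficient = C(14,11) · 3^11 = 364 · 177147 = 64481508.

64481508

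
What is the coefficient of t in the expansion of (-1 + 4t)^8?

-32

The general term is C(8,j)·(-1)^j·(4t)^(8-j); the t^1 term has j = 7.
C(8,7) = 8.
Coefficient = C(8,7) · (-1)^7 · 4^1 = 8 · (-1) · 4 = -32.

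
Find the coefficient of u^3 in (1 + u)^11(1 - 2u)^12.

-11

Coefficient of u^3 = Σ_{j} C(11,j)·1^j·C(12,3-j)·(-2)^(3-j) for j from 0 to 3.
= (-1760) + 2904 + (-1320) + 165 = -11.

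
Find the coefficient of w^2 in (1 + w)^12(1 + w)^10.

Coefficient of w^2 = Σ_{j} C(12,j)·C(10,2-j) for j from 0 to 2.
= 45 + 120 + 66 = 231.

231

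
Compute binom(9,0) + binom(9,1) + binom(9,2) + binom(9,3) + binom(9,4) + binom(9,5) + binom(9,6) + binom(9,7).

502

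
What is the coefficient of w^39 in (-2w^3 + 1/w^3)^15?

245760

General term: C(15,j)·(-2w^3)^j·(1/w^3)^(15-j), with w-exponent 3j − 3(15−j) = 6j − 45.
Set 6j − 45 = 39: j = 14.
C(15,14) = 15; (-2)^14 = 16384; 1^1 = 1.
Coefficient = 15 · 16384 · 1 = 245760.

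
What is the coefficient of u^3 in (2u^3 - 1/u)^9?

672

General term: C(9,j)·(2u^3)^j·(-1/u)^(9-j), with u-exponent 3j − 1(9−j) = 4j − 9.
Set 4j − 9 = 3: j = 3.
C(9,3) = 84; 2^3 = 8; (-1)^6 = 1.
Coefficient = 84 · 8 · 1 = 672.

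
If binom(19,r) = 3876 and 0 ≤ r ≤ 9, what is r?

4

C(19,r) increases on 0 ≤ r ≤ 9. C(19,3) = 969 and C(19,4) = 3876, so r = 4.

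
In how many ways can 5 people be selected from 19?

11628

This is C(19,5) = 11628.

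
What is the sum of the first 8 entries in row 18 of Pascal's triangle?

63004

1 + 18 + 153 + 816 + 3060 + 8568 + 18564 + 31824 = 63004.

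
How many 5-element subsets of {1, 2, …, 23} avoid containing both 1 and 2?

32319

All 5-subsets: C(23,5) = 33649. Those containing both fixed elements: C(21,3) = 1330.
33649 − 1330 = 32319.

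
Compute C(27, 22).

80730

C(27,22) = C(27,5) by symmetry.
C(27,5) = (27·26·25·24·23) / 5! = 9687600 / 120 = 80730.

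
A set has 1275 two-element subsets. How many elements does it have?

51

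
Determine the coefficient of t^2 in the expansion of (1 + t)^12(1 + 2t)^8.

370

Coefficient of t^2 = Σ_{j} C(12,j)·1^j·C(8,2-j)·2^(2-j) for j from 0 to 2.
= 112 + 192 + 66 = 370.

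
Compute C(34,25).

C(34,25) = C(34,9) by symmetry.
C(34,9) = (34·33·32·31·30·29·28·27·26) / 9! = 19033511777280 / 362880 = 52451256.

52451256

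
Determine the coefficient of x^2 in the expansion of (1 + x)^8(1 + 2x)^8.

Coefficient of x^2 = Σ_{j} C(8,j)·1^j·C(8,2-j)·2^(2-j) for j from 0 to 2.
= 112 + 128 + 28 = 268.

268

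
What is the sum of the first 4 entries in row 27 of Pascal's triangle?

3304

1 + 27 + 351 + 2925 = 3304.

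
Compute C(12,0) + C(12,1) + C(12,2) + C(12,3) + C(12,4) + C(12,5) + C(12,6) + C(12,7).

1 + 12 + 66 + 220 + 495 + 792 + 924 + 792 = 3302.

3302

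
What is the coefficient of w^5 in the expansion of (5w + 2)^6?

37500

The general term is C(6,j)·(5w)^j·(2)^(6-j); the w^5 term has j = 5.
C(6,5) = 6.
Coefficient = C(6,5) · 5^5 · 2^1 = 6 · 3125 · 2 = 37500.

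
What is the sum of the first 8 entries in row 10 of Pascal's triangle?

968

1 + 10 + 45 + 120 + 210 + 252 + 210 + 120 = 968.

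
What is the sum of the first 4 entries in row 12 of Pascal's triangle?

1 + 12 + 66 + 220 = 299.

299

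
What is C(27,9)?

4686825

C(27,9) = (27·26·25·24·23·22·21·20·19) / 9! = 1700755056000 / 362880 = 4686825.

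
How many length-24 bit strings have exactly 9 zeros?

1307504

Choose the 9 positions: C(24,9) = 1307504.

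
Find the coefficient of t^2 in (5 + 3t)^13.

The general term is C(13,j)·(5)^j·(3t)^(13-j); the t^2 term has j = 11.
C(13,11) = 78.
Coefficient = C(13,11) · 5^11 · 3^2 = 78 · 48828125 · 9 = 34277343750.

34277343750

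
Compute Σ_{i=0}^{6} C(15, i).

1 + 15 + 105 + 455 + 1365 + 3003 + 5005 = 9949.

9949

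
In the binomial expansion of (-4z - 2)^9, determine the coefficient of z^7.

The general term is C(9,j)·(-4z)^j·(-2)^(9-j); the z^7 term has j = 7.
C(9,7) = 36.
Coefficient = C(9,7) · (-4)^7 · (-2)^2 = 36 · (-16384) · 4 = -2359296.

-2359296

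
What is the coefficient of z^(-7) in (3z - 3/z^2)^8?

General term: C(8,j)·(3z)^j·(-3/z^2)^(8-j), with z-exponent 1j − 2(8−j) = 3j − 16.
Set 3j − 16 = -7: j = 3.
C(8,3) = 56; 3^3 = 27; (-3)^5 = -243.
Coefficient = 56 · 27 · (-243) = -367416.

-367416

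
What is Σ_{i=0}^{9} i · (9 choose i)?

2304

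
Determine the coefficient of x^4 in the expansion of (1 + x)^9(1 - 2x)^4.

Coefficient of x^4 = Σ_{j} C(9,j)·1^j·C(4,4-j)·(-2)^(4-j) for j from 0 to 4.
= 16 + (-288) + 864 + (-672) + 126 = 46.

46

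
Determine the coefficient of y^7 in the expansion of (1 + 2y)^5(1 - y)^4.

Coefficient of y^7 = Σ_{j} C(5,j)·2^j·C(4,7-j)·(-1)^(7-j) for j from 3 to 5.
= 80 + (-320) + 192 = -48.

-48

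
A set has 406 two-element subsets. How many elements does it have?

29

n(n−1)/2 = 406 ⇒ n(n−1) = 812. Since 29·28 = 812, n = 29.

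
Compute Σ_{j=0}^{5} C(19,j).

16664

1 + 19 + 171 + 969 + 3876 + 11628 = 16664.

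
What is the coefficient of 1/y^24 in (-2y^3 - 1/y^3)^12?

264

General term: C(12,j)·(-2y^3)^j·(-1/y^3)^(12-j), with y-exponent 3j − 3(12−j) = 6j − 36.
Set 6j − 36 = -24: j = 2.
C(12,2) = 66; (-2)^2 = 4; (-1)^10 = 1.
Coefficient = 66 · 4 · 1 = 264.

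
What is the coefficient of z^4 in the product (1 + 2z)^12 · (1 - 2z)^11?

Coefficient of z^4 = Σ_{j} C(12,j)·2^j·C(11,4-j)·(-2)^(4-j) for j from 0 to 4.
= 5280 + (-31680) + 58080 + (-38720) + 7920 = 880.

880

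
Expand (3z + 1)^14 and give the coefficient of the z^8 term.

19702683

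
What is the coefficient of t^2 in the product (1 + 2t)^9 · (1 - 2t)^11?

-32

Coefficient of t^2 = Σ_{j} C(9,j)·2^j·C(11,2-j)·(-2)^(2-j) for j from 0 to 2.
= 220 + (-396) + 144 = -32.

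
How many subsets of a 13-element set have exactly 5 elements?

1287

Choose the 5 positions: C(13,5) = 1287.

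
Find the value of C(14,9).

2002

C(14,9) = C(14,5) by symmetry.
C(14,5) = (14·13·12·11·10) / 5! = 240240 / 120 = 2002.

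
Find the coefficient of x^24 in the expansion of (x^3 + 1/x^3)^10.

10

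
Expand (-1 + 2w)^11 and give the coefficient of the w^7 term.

The general term is C(11,j)·(-1)^j·(2w)^(11-j); the w^7 term has j = 4.
C(11,4) = 330.
Coefficient = C(11,4) · 2^7 = 330 · 128 = 42240.

42240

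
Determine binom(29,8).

4292145

C(29,8) = (29·28·27·26·25·24·23·22) / 8! = 173059286400 / 40320 = 4292145.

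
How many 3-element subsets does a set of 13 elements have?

C(13,3) = (13·12·11) / 3! = 1716 / 6 = 286.

286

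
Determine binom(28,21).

C(28,21) = C(28,7) by symmetry.
C(28,7) = (28·27·26·25·24·23·22) / 7! = 5967561600 / 5040 = 1184040.

1184040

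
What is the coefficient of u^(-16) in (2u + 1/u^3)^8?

General term: C(8,j)·(2u)^j·(1/u^3)^(8-j), with u-exponent 1j − 3(8−j) = 4j − 24.
Set 4j − 24 = -16: j = 2.
C(8,2) = 28; 2^2 = 4; 1^6 = 1.
Coefficient = 28 · 4 · 1 = 112.

112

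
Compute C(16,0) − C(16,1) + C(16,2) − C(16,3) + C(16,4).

1365

The partial alternating sum Σ_{k=0}^{4} (−1)^k C(16,k) = (−1)^4 C(15,4) = 1365.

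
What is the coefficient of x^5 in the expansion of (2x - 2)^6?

The general term is C(6,j)·(2x)^j·(-2)^(6-j); the x^5 term has j = 5.
C(6,5) = 6.
Coefficient = C(6,5) · 2^5 · (-2)^1 = 6 · 32 · (-2) = -384.

-384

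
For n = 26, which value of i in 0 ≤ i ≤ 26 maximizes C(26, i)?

C(26,i) is maximized at i = 26/2 = 13.

13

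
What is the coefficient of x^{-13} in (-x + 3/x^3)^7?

General term: C(7,j)·(-x)^j·(3/x^3)^(7-j), with x-exponent 1j − 3(7−j) = 4j − 21.
Set 4j − 21 = -13: j = 2.
C(7,2) = 21; (-1)^2 = 1; 3^5 = 243.
Coefficient = 21 · 1 · 243 = 5103.

5103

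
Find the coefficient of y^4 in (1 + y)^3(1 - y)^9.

-27

Coefficient of y^4 = Σ_{j} C(3,j)·1^j·C(9,4-j)·(-1)^(4-j) for j from 0 to 3.
= 126 + (-252) + 108 + (-9) = -27.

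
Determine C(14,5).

C(14,5) = (14·13·12·11·10) / 5! = 240240 / 120 = 2002.

2002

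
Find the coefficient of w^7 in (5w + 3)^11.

The general term is C(11,j)·(5w)^j·(3)^(11-j); the w^7 term has j = 7.
C(11,7) = 330.
Coefficient = C(11,7) · 5^7 · 3^4 = 330 · 78125 · 81 = 2088281250.

2088281250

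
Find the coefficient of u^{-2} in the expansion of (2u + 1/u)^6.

60

General term: C(6,j)·(2u)^j·(1/u)^(6-j), with u-exponent 1j − 1(6−j) = 2j − 6.
Set 2j − 6 = -2: j = 2.
C(6,2) = 15; 2^2 = 4; 1^4 = 1.
Coefficient = 15 · 4 · 1 = 60.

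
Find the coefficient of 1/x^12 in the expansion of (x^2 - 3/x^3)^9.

61236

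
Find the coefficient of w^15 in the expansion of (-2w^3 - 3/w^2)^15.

General term: C(15,j)·(-2w^3)^j·(-3/w^2)^(15-j), with w-exponent 3j − 2(15−j) = 5j − 30.
Set 5j − 30 = 15: j = 9.
C(15,9) = 5005; (-2)^9 = -512; (-3)^6 = 729.
Coefficient = 5005 · (-512) · 729 = -1868106240.

-1868106240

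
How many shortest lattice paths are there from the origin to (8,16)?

735471

Each path is a sequence of 24 steps with 8 rights: C(24,8) = 735471.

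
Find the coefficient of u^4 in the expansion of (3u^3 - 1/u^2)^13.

-1250964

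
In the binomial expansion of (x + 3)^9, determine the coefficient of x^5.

The general term is C(9,j)·(x)^j·(3)^(9-j); the x^5 term has j = 5.
C(9,5) = 126.
Coefficient = C(9,5) · 3^4 = 126 · 81 = 10206.

10206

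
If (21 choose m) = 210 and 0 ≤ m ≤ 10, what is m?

C(21,m) increases on 0 ≤ m ≤ 10. C(21,1) = 21 and C(21,2) = 210, so m = 2.

2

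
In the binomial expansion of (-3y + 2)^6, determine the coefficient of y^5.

The general term is C(6,j)·(-3y)^j·(2)^(6-j); the y^5 term has j = 5.
C(6,5) = 6.
Coefficient = C(6,5) · (-3)^5 · 2^1 = 6 · (-243) · 2 = -2916.

-2916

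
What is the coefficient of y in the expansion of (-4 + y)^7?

28672

The general term is C(7,j)·(-4)^j·(y)^(7-j); the y^1 term has j = 6.
C(7,6) = 7.
Coefficient = C(7,6) · (-4)^6 = 7 · 4096 = 28672.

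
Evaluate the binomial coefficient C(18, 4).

C(18,4) = (18·17·16·15) / 4! = 73440 / 24 = 3060.

3060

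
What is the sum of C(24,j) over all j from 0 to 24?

The entries of row 24 sum to 2^24 = 16777216.

16777216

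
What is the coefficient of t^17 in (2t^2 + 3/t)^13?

7907328

General term: C(13,j)·(2t^2)^j·(3/t)^(13-j), with t-exponent 2j − 1(13−j) = 3j − 13.
Set 3j − 13 = 17: j = 10.
C(13,10) = 286; 2^10 = 1024; 3^3 = 27.
Coefficient = 286 · 1024 · 27 = 7907328.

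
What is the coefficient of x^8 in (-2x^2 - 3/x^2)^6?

General term: C(6,j)·(-2x^2)^j·(-3/x^2)^(6-j), with x-exponent 2j − 2(6−j) = 4j − 12.
Set 4j − 12 = 8: j = 5.
C(6,5) = 6; (-2)^5 = -32; (-3)^1 = -3.
Coefficient = 6 · (-32) · (-3) = 576.

576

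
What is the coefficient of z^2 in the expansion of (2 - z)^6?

240

The general term is C(6,j)·(2)^j·(-z)^(6-j); the z^2 term has j = 4.
C(6,4) = 15.
Coefficient = C(6,4) · 2^4 = 15 · 16 = 240.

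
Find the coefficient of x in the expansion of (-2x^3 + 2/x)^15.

44728320

General term: C(15,j)·(-2x^3)^j·(2/x)^(15-j), with x-exponent 3j − 1(15−j) = 4j − 15.
Set 4j − 15 = 1: j = 4.
C(15,4) = 1365; (-2)^4 = 16; 2^11 = 2048.
Coefficient = 1365 · 16 · 2048 = 44728320.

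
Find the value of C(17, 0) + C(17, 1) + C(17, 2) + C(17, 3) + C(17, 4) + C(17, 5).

1 + 17 + 136 + 680 + 2380 + 6188 = 9402.

9402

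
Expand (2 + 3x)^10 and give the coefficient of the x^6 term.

The general term is C(10,j)·(2)^j·(3x)^(10-j); the x^6 term has j = 4.
C(10,4) = 210.
Coefficient = C(10,4) · 2^4 · 3^6 = 210 · 16 · 729 = 2449440.

2449440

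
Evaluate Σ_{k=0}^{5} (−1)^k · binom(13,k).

-792

The partial alternating sum Σ_{k=0}^{5} (−1)^k C(13,k) = (−1)^5 C(12,5) = -792.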